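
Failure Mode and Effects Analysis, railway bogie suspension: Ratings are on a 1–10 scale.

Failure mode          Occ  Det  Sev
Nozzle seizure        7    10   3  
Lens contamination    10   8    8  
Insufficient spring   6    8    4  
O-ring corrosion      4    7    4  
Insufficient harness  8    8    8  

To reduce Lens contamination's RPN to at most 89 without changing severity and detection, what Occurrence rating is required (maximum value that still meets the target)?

1

Lens contamination: S=8, O=10, D=8 → current RPN = 640.
Fixed product = 64. Need 64 × O ≤ 89, so O ≤ 89/64 = 1.39.
Maximum integer Occurrence rating = 1 (gives RPN 64; O=2 would give 128 > 89).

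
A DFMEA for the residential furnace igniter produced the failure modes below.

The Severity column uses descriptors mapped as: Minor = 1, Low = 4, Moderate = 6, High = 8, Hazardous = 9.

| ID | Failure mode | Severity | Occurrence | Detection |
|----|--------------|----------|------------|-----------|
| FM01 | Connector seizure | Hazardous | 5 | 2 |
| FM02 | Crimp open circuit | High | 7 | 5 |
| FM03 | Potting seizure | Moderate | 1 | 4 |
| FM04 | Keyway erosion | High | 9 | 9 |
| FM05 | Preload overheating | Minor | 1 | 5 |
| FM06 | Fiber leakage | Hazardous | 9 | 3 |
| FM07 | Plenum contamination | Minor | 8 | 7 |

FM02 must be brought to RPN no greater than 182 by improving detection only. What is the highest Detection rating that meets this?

FM02: S=8, O=7, D=5 → current RPN = 280.
Fixed product = 56. Need 56 × D ≤ 182, so D ≤ 182/56 = 3.25.
Maximum integer Detection rating = 3 (gives RPN 168; D=4 would give 224 > 182).

3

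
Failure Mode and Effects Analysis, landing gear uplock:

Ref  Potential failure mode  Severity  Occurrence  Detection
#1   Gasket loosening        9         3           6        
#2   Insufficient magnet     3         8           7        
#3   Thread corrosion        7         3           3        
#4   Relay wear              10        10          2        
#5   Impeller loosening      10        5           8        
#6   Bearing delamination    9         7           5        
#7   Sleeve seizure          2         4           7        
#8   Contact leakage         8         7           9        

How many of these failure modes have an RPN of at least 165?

RPN = Severity × Occurrence × Detection:
  #1: 9 × 3 × 6 = 162
  #2: 3 × 8 × 7 = 168
  #3: 7 × 3 × 3 = 63
  #4: 10 × 10 × 2 = 200
  #5: 10 × 5 × 8 = 400
  #6: 9 × 7 × 5 = 315
  #7: 2 × 4 × 7 = 56
  #8: 8 × 7 × 9 = 504
Modes with RPN ≥ 165: #2 (168), #4 (200), #5 (400), #6 (315), #8 (504) → 5.

5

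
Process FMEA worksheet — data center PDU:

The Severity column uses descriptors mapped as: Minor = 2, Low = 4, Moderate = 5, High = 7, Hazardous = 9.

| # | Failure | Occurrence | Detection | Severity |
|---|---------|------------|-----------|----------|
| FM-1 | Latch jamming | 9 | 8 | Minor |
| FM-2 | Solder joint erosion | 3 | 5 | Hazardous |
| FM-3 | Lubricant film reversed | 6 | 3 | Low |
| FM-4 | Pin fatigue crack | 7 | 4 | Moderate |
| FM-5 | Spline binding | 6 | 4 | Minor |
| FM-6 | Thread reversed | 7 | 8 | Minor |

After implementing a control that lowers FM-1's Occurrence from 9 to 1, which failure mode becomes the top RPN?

FM-4

RPN = Severity × Occurrence × Detection:
  FM-1: 2 × 9 × 8 = 144
  FM-2: 9 × 3 × 5 = 135
  FM-3: 4 × 6 × 3 = 72
  FM-4: 5 × 7 × 4 = 140
  FM-5: 2 × 6 × 4 = 48
  FM-6: 2 × 7 × 8 = 112
After action: FM-1 → 2 × 1 × 8 = 16.
Revised RPNs: FM-4=140, FM-2=135, FM-6=112, FM-3=72, FM-5=48, FM-1=16.
Highest is now FM-4 (140).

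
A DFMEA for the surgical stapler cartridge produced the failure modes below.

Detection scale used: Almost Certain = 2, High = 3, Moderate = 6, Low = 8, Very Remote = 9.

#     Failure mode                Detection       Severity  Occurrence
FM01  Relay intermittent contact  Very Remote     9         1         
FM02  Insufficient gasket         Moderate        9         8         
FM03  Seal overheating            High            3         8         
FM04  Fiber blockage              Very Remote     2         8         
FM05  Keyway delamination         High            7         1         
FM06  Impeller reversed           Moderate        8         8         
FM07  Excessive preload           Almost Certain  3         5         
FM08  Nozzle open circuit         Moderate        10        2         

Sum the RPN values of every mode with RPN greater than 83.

1080

RPN = Severity × Occurrence × Detection:
  FM01: 9 × 1 × 9 = 81
  FM02: 9 × 8 × 6 = 432
  FM03: 3 × 8 × 3 = 72
  FM04: 2 × 8 × 9 = 144
  FM05: 7 × 1 × 3 = 21
  FM06: 8 × 8 × 6 = 384
  FM07: 3 × 5 × 2 = 30
  FM08: 10 × 2 × 6 = 120
RPN > 83: FM02 (432), FM04 (144), FM06 (384), FM08 (120).
Sum: 432 + 144 + 384 + 120 = 1080.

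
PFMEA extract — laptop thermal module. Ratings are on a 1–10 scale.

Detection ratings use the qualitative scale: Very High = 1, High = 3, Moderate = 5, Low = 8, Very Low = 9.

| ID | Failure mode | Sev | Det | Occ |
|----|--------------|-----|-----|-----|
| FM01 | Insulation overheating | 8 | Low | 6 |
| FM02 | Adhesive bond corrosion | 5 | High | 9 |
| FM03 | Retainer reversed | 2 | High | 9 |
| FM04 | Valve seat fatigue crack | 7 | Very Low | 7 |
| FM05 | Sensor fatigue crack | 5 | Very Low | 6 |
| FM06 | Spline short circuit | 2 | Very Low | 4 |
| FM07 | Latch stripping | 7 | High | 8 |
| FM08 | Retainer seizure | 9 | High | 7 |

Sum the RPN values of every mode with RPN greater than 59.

1659

RPN = Severity × Occurrence × Detection:
  FM01: 8 × 6 × 8 = 384
  FM02: 5 × 9 × 3 = 135
  FM03: 2 × 9 × 3 = 54
  FM04: 7 × 7 × 9 = 441
  FM05: 5 × 6 × 9 = 270
  FM06: 2 × 4 × 9 = 72
  FM07: 7 × 8 × 3 = 168
  FM08: 9 × 7 × 3 = 189
RPN > 59: FM01 (384), FM02 (135), FM04 (441), FM05 (270), FM06 (72), FM07 (168), FM08 (189).
Sum: 384 + 135 + 441 + 270 + 72 + 168 + 189 = 1659.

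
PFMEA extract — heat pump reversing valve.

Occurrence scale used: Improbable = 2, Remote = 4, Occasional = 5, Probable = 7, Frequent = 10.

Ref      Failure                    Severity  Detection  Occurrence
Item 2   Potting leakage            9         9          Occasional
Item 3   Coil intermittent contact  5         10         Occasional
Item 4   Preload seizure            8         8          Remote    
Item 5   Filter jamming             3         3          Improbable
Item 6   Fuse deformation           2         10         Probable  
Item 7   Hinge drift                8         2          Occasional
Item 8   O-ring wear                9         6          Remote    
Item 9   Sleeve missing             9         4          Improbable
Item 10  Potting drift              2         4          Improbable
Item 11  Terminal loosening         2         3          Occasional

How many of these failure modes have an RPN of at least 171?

4

RPN = Severity × Occurrence × Detection:
  Item 2: 9 × 5 × 9 = 405
  Item 3: 5 × 5 × 10 = 250
  Item 4: 8 × 4 × 8 = 256
  Item 5: 3 × 2 × 3 = 18
  Item 6: 2 × 7 × 10 = 140
  Item 7: 8 × 5 × 2 = 80
  Item 8: 9 × 4 × 6 = 216
  Item 9: 9 × 2 × 4 = 72
  Item 10: 2 × 2 × 4 = 16
  Item 11: 2 × 5 × 3 = 30
Modes with RPN ≥ 171: Item 2 (405), Item 3 (250), Item 4 (256), Item 8 (216) → 4.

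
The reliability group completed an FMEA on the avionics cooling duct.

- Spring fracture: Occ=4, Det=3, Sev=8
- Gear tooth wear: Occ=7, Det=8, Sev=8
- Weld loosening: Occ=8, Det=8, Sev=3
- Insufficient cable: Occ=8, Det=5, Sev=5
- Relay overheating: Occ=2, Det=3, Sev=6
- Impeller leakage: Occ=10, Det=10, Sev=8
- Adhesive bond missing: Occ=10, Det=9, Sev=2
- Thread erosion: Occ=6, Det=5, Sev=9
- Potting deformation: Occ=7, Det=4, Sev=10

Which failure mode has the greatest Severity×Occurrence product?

Criticality = Severity × Occurrence:
  Spring fracture: 8 × 4 = 32
  Gear tooth wear: 8 × 7 = 56
  Weld loosening: 3 × 8 = 24
  Insufficient cable: 5 × 8 = 40
  Relay overheating: 6 × 2 = 12
  Impeller leakage: 8 × 10 = 80
  Adhesive bond missing: 2 × 10 = 20
  Thread erosion: 9 × 6 = 54
  Potting deformation: 10 × 7 = 70
Highest criticality is 80 → Impeller leakage.

Impeller leakage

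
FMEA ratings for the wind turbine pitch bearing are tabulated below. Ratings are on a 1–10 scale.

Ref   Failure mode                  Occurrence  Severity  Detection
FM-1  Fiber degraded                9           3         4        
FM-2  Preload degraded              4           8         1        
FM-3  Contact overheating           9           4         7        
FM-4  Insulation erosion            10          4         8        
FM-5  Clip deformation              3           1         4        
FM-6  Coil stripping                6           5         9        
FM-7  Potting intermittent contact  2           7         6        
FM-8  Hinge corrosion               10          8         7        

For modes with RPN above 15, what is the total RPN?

1626

RPN = Severity × Occurrence × Detection:
  FM-1: 3 × 9 × 4 = 108
  FM-2: 8 × 4 × 1 = 32
  FM-3: 4 × 9 × 7 = 252
  FM-4: 4 × 10 × 8 = 320
  FM-5: 1 × 3 × 4 = 12
  FM-6: 5 × 6 × 9 = 270
  FM-7: 7 × 2 × 6 = 84
  FM-8: 8 × 10 × 7 = 560
RPN > 15: FM-1 (108), FM-2 (32), FM-3 (252), FM-4 (320), FM-6 (270), FM-7 (84), FM-8 (560).
Sum: 108 + 32 + 252 + 320 + 270 + 84 + 560 = 1626.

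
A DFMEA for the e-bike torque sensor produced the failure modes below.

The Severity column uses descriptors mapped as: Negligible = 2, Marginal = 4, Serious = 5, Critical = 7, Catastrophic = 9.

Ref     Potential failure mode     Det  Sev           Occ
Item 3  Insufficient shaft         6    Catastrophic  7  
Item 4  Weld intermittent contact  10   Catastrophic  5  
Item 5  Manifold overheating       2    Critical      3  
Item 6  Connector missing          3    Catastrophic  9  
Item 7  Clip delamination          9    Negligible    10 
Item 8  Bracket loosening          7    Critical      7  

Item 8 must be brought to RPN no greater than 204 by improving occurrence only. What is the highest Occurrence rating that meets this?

Item 8: S=7, O=7, D=7 → current RPN = 343.
Fixed product = 49. Need 49 × O ≤ 204, so O ≤ 204/49 = 4.16.
Maximum integer Occurrence rating = 4 (gives RPN 196; O=5 would give 245 > 204).

4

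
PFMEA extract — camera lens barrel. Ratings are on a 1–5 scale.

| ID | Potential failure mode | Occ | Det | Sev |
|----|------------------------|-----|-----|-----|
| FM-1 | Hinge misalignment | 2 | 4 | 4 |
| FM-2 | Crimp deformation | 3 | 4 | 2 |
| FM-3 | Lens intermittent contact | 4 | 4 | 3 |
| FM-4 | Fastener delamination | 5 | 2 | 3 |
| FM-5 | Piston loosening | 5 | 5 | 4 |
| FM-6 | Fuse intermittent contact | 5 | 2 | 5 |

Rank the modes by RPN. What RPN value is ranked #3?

48

RPN = Severity × Occurrence × Detection:
  FM-1: 4 × 2 × 4 = 32
  FM-2: 2 × 3 × 4 = 24
  FM-3: 3 × 4 × 4 = 48
  FM-4: 3 × 5 × 2 = 30
  FM-5: 4 × 5 × 5 = 100
  FM-6: 5 × 5 × 2 = 50
Sorted descending: 100, 50, 48, 32, 30, 24.
The third-highest RPN is 48 (FM-3).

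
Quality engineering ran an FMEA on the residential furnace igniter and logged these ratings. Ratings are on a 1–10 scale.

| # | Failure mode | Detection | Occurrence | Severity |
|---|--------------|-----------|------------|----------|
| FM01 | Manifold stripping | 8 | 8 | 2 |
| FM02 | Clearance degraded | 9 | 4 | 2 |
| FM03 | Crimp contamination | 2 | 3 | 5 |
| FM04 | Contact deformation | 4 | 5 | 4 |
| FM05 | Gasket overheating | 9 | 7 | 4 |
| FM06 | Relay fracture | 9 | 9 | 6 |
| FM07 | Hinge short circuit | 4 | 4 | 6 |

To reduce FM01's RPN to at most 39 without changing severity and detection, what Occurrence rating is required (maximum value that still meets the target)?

FM01: S=2, O=8, D=8 → current RPN = 128.
Fixed product = 16. Need 16 × O ≤ 39, so O ≤ 39/16 = 2.44.
Maximum integer Occurrence rating = 2 (gives RPN 32; O=3 would give 48 > 39).

2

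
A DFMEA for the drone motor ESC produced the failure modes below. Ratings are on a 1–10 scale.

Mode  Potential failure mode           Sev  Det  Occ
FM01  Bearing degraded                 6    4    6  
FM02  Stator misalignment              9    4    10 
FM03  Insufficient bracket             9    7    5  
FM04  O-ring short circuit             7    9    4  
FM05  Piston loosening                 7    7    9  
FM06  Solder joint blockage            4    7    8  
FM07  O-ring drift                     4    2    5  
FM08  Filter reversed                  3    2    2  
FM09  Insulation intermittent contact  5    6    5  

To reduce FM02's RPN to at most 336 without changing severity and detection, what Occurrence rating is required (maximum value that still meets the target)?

FM02: S=9, O=10, D=4 → current RPN = 360.
Fixed product = 36. Need 36 × O ≤ 336, so O ≤ 336/36 = 9.33.
Maximum integer Occurrence rating = 9 (gives RPN 324; O=10 would give 360 > 336).

9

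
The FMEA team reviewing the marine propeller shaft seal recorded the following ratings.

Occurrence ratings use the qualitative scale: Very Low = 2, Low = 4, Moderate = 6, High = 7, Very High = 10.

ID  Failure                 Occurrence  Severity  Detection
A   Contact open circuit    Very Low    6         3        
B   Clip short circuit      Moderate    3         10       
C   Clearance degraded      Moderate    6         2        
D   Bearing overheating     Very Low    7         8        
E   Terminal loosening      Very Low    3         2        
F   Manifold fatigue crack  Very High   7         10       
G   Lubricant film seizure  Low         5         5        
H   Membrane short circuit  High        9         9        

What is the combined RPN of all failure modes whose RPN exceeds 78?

1659

RPN = Severity × Occurrence × Detection:
  A: 6 × 2 × 3 = 36
  B: 3 × 6 × 10 = 180
  C: 6 × 6 × 2 = 72
  D: 7 × 2 × 8 = 112
  E: 3 × 2 × 2 = 12
  F: 7 × 10 × 10 = 700
  G: 5 × 4 × 5 = 100
  H: 9 × 7 × 9 = 567
RPN > 78: B (180), D (112), F (700), G (100), H (567).
Sum: 180 + 112 + 700 + 100 + 567 = 1659.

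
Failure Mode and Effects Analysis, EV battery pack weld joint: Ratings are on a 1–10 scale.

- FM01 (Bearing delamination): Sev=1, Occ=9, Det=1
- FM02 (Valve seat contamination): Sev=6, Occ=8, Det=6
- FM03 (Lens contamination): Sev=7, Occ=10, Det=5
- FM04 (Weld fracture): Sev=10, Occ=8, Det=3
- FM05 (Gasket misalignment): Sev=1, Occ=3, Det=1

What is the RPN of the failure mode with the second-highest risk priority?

288

RPN = Severity × Occurrence × Detection:
  FM01: 1 × 9 × 1 = 9
  FM02: 6 × 8 × 6 = 288
  FM03: 7 × 10 × 5 = 350
  FM04: 10 × 8 × 3 = 240
  FM05: 1 × 3 × 1 = 3
Sorted descending: 350, 288, 240, 9, 3.
The second-highest RPN is 288 (FM02).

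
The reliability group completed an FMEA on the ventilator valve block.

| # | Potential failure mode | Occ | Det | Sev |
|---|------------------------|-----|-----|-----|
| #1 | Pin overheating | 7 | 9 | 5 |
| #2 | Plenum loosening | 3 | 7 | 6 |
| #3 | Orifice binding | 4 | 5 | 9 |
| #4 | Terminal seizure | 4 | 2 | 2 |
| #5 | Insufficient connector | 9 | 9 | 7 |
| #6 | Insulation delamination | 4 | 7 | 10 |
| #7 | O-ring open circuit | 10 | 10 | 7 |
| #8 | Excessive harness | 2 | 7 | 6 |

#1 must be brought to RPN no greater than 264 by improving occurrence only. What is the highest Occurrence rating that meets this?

#1: S=5, O=7, D=9 → current RPN = 315.
Fixed product = 45. Need 45 × O ≤ 264, so O ≤ 264/45 = 5.87.
Maximum integer Occurrence rating = 5 (gives RPN 225; O=6 would give 270 > 264).

5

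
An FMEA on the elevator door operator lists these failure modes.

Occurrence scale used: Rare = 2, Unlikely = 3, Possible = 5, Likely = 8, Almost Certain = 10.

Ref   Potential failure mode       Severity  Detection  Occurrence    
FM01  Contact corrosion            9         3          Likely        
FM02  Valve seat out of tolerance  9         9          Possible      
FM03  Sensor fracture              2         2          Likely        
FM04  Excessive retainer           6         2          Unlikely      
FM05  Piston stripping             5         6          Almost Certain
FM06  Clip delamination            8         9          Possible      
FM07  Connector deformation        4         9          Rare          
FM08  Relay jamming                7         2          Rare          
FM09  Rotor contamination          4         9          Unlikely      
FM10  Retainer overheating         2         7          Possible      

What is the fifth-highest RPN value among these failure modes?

108

RPN = Severity × Occurrence × Detection:
  FM01: 9 × 8 × 3 = 216
  FM02: 9 × 5 × 9 = 405
  FM03: 2 × 8 × 2 = 32
  FM04: 6 × 3 × 2 = 36
  FM05: 5 × 10 × 6 = 300
  FM06: 8 × 5 × 9 = 360
  FM07: 4 × 2 × 9 = 72
  FM08: 7 × 2 × 2 = 28
  FM09: 4 × 3 × 9 = 108
  FM10: 2 × 5 × 7 = 70
Sorted descending: 405, 360, 300, 216, 108, 72, 70, 36, 32, 28.
The fifth-highest RPN is 108 (FM09).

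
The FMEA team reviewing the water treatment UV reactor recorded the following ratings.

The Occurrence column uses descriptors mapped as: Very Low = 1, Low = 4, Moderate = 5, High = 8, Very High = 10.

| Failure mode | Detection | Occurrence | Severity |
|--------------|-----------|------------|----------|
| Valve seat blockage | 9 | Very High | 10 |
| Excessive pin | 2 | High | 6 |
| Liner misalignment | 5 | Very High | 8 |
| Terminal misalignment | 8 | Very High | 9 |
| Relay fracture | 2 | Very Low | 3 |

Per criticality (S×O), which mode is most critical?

Valve seat blockage

Criticality = Severity × Occurrence:
  Valve seat blockage: 10 × 10 = 100
  Excessive pin: 6 × 8 = 48
  Liner misalignment: 8 × 10 = 80
  Terminal misalignment: 9 × 10 = 90
  Relay fracture: 3 × 1 = 3
Highest criticality is 100 → Valve seat blockage.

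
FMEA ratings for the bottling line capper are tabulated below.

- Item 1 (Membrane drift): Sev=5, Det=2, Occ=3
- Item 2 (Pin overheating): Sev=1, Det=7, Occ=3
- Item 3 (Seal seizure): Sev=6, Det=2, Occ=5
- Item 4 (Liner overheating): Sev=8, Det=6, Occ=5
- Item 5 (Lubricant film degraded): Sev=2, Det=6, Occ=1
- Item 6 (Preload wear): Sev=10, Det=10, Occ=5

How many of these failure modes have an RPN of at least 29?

RPN = Severity × Occurrence × Detection:
  Item 1: 5 × 3 × 2 = 30
  Item 2: 1 × 3 × 7 = 21
  Item 3: 6 × 5 × 2 = 60
  Item 4: 8 × 5 × 6 = 240
  Item 5: 2 × 1 × 6 = 12
  Item 6: 10 × 5 × 10 = 500
Modes with RPN ≥ 29: Item 1 (30), Item 3 (60), Item 4 (240), Item 6 (500) → 4.

4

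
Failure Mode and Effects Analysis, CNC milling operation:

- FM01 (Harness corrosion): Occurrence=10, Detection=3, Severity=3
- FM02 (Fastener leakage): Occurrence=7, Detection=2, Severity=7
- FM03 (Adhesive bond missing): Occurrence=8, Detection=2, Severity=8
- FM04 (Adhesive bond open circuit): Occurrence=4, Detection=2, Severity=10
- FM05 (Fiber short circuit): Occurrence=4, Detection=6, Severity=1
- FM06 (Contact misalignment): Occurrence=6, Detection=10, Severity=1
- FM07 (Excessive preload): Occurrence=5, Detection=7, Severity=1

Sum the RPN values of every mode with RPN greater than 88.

RPN = Severity × Occurrence × Detection:
  FM01: 3 × 10 × 3 = 90
  FM02: 7 × 7 × 2 = 98
  FM03: 8 × 8 × 2 = 128
  FM04: 10 × 4 × 2 = 80
  FM05: 1 × 4 × 6 = 24
  FM06: 1 × 6 × 10 = 60
  FM07: 1 × 5 × 7 = 35
RPN > 88: FM01 (90), FM02 (98), FM03 (128).
Sum: 90 + 98 + 128 = 316.

316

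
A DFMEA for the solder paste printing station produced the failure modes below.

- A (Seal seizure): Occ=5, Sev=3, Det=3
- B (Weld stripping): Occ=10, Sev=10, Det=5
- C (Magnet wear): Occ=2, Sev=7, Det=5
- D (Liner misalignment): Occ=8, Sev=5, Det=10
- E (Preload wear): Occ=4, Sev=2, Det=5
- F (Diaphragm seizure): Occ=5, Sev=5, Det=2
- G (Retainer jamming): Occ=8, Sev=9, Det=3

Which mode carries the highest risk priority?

B

RPN = Severity × Occurrence × Detection:
  A: 3 × 5 × 3 = 45
  B: 10 × 10 × 5 = 500
  C: 7 × 2 × 5 = 70
  D: 5 × 8 × 10 = 400
  E: 2 × 4 × 5 = 40
  F: 5 × 5 × 2 = 50
  G: 9 × 8 × 3 = 216
Highest RPN is 500 → B.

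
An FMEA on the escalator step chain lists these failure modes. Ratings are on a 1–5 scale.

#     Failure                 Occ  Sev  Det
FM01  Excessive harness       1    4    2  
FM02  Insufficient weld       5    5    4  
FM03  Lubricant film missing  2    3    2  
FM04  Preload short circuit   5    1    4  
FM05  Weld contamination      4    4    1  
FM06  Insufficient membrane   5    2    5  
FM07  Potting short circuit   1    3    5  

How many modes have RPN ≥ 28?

RPN = Severity × Occurrence × Detection:
  FM01: 4 × 1 × 2 = 8
  FM02: 5 × 5 × 4 = 100
  FM03: 3 × 2 × 2 = 12
  FM04: 1 × 5 × 4 = 20
  FM05: 4 × 4 × 1 = 16
  FM06: 2 × 5 × 5 = 50
  FM07: 3 × 1 × 5 = 15
Modes with RPN ≥ 28: FM02 (100), FM06 (50) → 2.

2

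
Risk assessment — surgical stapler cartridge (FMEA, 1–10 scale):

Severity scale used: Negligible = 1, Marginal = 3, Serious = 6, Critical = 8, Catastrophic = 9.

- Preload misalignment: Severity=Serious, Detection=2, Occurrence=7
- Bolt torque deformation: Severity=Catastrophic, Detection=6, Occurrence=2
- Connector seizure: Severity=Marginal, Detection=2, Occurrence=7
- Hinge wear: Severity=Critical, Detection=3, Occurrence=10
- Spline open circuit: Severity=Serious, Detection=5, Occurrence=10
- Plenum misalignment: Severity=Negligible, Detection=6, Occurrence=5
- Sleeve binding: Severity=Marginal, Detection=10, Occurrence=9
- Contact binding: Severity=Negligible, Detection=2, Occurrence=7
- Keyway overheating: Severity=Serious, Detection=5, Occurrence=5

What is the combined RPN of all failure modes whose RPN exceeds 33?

RPN = Severity × Occurrence × Detection:
  Preload misalignment: 6 × 7 × 2 = 84
  Bolt torque deformation: 9 × 2 × 6 = 108
  Connector seizure: 3 × 7 × 2 = 42
  Hinge wear: 8 × 10 × 3 = 240
  Spline open circuit: 6 × 10 × 5 = 300
  Plenum misalignment: 1 × 5 × 6 = 30
  Sleeve binding: 3 × 9 × 10 = 270
  Contact binding: 1 × 7 × 2 = 14
  Keyway overheating: 6 × 5 × 5 = 150
RPN > 33: Preload misalignment (84), Bolt torque deformation (108), Connector seizure (42), Hinge wear (240), Spline open circuit (300), Sleeve binding (270), Keyway overheating (150).
Sum: 84 + 108 + 42 + 240 + 300 + 270 + 150 = 1194.

1194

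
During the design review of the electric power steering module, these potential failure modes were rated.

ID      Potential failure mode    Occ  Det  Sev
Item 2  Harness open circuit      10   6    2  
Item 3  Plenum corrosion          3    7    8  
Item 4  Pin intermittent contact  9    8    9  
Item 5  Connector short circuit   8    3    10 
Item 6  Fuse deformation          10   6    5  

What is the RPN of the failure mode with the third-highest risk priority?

RPN = Severity × Occurrence × Detection:
  Item 2: 2 × 10 × 6 = 120
  Item 3: 8 × 3 × 7 = 168
  Item 4: 9 × 9 × 8 = 648
  Item 5: 10 × 8 × 3 = 240
  Item 6: 5 × 10 × 6 = 300
Sorted descending: 648, 300, 240, 168, 120.
The third-highest RPN is 240 (Item 5).

240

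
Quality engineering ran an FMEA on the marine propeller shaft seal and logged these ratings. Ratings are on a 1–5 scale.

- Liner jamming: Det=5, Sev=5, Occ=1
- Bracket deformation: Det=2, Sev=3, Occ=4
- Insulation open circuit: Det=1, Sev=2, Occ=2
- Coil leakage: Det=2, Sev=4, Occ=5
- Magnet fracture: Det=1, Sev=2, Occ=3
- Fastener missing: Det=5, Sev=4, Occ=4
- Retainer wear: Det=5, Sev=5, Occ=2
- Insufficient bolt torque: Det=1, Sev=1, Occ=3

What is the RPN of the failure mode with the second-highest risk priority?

RPN = Severity × Occurrence × Detection:
  Liner jamming: 5 × 1 × 5 = 25
  Bracket deformation: 3 × 4 × 2 = 24
  Insulation open circuit: 2 × 2 × 1 = 4
  Coil leakage: 4 × 5 × 2 = 40
  Magnet fracture: 2 × 3 × 1 = 6
  Fastener missing: 4 × 4 × 5 = 80
  Retainer wear: 5 × 2 × 5 = 50
  Insufficient bolt torque: 1 × 3 × 1 = 3
Sorted descending: 80, 50, 40, 25, 24, 6, 4, 3.
The second-highest RPN is 50 (Retainer wear).

50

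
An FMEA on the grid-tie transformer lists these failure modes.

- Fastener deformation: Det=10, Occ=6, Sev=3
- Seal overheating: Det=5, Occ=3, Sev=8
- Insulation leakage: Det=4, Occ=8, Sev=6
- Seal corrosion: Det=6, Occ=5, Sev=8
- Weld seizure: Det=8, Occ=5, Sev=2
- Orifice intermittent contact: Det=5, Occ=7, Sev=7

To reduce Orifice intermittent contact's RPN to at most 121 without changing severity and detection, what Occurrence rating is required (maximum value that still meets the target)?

3

Orifice intermittent contact: S=7, O=7, D=5 → current RPN = 245.
Fixed product = 35. Need 35 × O ≤ 121, so O ≤ 121/35 = 3.46.
Maximum integer Occurrence rating = 3 (gives RPN 105; O=4 would give 140 > 121).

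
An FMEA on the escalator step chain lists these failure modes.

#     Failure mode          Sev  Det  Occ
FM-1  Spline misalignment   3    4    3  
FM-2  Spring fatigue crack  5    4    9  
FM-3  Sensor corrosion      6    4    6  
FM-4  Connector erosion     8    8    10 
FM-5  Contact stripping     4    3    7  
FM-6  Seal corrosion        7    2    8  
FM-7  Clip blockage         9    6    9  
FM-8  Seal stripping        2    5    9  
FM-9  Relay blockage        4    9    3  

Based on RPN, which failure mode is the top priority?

RPN = Severity × Occurrence × Detection:
  FM-1: 3 × 3 × 4 = 36
  FM-2: 5 × 9 × 4 = 180
  FM-3: 6 × 6 × 4 = 144
  FM-4: 8 × 10 × 8 = 640
  FM-5: 4 × 7 × 3 = 84
  FM-6: 7 × 8 × 2 = 112
  FM-7: 9 × 9 × 6 = 486
  FM-8: 2 × 9 × 5 = 90
  FM-9: 4 × 3 × 9 = 108
Highest RPN is 640 → FM-4.

FM-4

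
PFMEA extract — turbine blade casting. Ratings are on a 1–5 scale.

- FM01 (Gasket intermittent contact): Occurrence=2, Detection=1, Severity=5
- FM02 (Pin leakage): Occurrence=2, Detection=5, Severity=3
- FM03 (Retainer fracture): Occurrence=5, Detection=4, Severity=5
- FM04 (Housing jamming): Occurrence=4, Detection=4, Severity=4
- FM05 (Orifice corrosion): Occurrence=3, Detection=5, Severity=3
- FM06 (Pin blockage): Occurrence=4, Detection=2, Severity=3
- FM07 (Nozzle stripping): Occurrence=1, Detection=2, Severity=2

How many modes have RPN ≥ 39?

RPN = Severity × Occurrence × Detection:
  FM01: 5 × 2 × 1 = 10
  FM02: 3 × 2 × 5 = 30
  FM03: 5 × 5 × 4 = 100
  FM04: 4 × 4 × 4 = 64
  FM05: 3 × 3 × 5 = 45
  FM06: 3 × 4 × 2 = 24
  FM07: 2 × 1 × 2 = 4
Modes with RPN ≥ 39: FM03 (100), FM04 (64), FM05 (45) → 3.

3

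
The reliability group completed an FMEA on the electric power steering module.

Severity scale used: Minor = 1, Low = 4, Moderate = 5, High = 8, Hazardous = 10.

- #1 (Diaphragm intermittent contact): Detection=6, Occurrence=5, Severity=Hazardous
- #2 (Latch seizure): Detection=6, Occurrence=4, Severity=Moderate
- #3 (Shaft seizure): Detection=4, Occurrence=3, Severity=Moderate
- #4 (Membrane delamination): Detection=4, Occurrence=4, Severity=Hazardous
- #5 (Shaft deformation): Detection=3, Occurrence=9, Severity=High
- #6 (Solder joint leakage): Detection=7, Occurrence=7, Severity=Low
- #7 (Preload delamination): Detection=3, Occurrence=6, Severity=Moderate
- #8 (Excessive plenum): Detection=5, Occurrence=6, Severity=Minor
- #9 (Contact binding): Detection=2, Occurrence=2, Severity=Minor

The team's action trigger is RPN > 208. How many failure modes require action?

2

RPN = Severity × Occurrence × Detection:
  #1: 10 × 5 × 6 = 300
  #2: 5 × 4 × 6 = 120
  #3: 5 × 3 × 4 = 60
  #4: 10 × 4 × 4 = 160
  #5: 8 × 9 × 3 = 216
  #6: 4 × 7 × 7 = 196
  #7: 5 × 6 × 3 = 90
  #8: 1 × 6 × 5 = 30
  #9: 1 × 2 × 2 = 4
Modes with RPN > 208: #1 (300), #5 (216) → 2.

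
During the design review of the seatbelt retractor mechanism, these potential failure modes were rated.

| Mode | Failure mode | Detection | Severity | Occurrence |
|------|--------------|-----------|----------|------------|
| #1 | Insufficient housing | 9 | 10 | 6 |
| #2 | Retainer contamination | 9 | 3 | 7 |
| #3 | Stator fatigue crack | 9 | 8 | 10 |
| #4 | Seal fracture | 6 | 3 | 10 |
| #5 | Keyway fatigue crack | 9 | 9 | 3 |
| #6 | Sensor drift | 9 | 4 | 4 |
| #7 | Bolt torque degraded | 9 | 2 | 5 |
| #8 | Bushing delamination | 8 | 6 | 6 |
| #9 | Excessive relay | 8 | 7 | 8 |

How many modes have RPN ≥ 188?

6

RPN = Severity × Occurrence × Detection:
  #1: 10 × 6 × 9 = 540
  #2: 3 × 7 × 9 = 189
  #3: 8 × 10 × 9 = 720
  #4: 3 × 10 × 6 = 180
  #5: 9 × 3 × 9 = 243
  #6: 4 × 4 × 9 = 144
  #7: 2 × 5 × 9 = 90
  #8: 6 × 6 × 8 = 288
  #9: 7 × 8 × 8 = 448
Modes with RPN ≥ 188: #1 (540), #2 (189), #3 (720), #5 (243), #8 (288), #9 (448) → 6.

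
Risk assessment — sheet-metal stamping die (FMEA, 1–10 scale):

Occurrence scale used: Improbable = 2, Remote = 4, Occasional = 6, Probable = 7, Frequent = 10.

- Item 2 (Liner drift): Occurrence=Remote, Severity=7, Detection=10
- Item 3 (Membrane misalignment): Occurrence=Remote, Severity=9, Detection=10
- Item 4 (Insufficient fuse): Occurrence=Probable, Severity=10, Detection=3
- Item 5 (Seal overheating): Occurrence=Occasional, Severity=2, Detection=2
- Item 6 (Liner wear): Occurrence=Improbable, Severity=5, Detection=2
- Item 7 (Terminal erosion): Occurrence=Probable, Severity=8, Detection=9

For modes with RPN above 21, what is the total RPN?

RPN = Severity × Occurrence × Detection:
  Item 2: 7 × 4 × 10 = 280
  Item 3: 9 × 4 × 10 = 360
  Item 4: 10 × 7 × 3 = 210
  Item 5: 2 × 6 × 2 = 24
  Item 6: 5 × 2 × 2 = 20
  Item 7: 8 × 7 × 9 = 504
RPN > 21: Item 2 (280), Item 3 (360), Item 4 (210), Item 5 (24), Item 7 (504).
Sum: 280 + 360 + 210 + 24 + 504 = 1378.

1378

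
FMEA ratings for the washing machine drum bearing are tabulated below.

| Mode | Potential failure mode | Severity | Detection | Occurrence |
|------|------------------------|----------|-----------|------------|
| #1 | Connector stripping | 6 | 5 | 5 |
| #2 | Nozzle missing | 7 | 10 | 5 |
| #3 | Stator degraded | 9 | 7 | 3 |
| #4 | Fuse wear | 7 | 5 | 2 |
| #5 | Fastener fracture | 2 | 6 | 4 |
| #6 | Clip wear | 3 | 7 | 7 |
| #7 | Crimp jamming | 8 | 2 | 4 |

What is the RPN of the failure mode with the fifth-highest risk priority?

RPN = Severity × Occurrence × Detection:
  #1: 6 × 5 × 5 = 150
  #2: 7 × 5 × 10 = 350
  #3: 9 × 3 × 7 = 189
  #4: 7 × 2 × 5 = 70
  #5: 2 × 4 × 6 = 48
  #6: 3 × 7 × 7 = 147
  #7: 8 × 4 × 2 = 64
Sorted descending: 350, 189, 150, 147, 70, 64, 48.
The fifth-highest RPN is 70 (#4).

70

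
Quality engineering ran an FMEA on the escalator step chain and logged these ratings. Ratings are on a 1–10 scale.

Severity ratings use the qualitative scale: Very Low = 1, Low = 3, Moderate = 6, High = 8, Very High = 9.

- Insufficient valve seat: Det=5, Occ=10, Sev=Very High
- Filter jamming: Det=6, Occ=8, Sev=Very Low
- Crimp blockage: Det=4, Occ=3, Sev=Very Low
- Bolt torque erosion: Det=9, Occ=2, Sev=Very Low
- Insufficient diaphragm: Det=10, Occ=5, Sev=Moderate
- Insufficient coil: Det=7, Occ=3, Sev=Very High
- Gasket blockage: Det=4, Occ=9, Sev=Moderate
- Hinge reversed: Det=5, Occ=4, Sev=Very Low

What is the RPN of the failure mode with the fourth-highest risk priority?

RPN = Severity × Occurrence × Detection:
  Insufficient valve seat: 9 × 10 × 5 = 450
  Filter jamming: 1 × 8 × 6 = 48
  Crimp blockage: 1 × 3 × 4 = 12
  Bolt torque erosion: 1 × 2 × 9 = 18
  Insufficient diaphragm: 6 × 5 × 10 = 300
  Insufficient coil: 9 × 3 × 7 = 189
  Gasket blockage: 6 × 9 × 4 = 216
  Hinge reversed: 1 × 4 × 5 = 20
Sorted descending: 450, 300, 216, 189, 48, 20, 18, 12.
The fourth-highest RPN is 189 (Insufficient coil).

189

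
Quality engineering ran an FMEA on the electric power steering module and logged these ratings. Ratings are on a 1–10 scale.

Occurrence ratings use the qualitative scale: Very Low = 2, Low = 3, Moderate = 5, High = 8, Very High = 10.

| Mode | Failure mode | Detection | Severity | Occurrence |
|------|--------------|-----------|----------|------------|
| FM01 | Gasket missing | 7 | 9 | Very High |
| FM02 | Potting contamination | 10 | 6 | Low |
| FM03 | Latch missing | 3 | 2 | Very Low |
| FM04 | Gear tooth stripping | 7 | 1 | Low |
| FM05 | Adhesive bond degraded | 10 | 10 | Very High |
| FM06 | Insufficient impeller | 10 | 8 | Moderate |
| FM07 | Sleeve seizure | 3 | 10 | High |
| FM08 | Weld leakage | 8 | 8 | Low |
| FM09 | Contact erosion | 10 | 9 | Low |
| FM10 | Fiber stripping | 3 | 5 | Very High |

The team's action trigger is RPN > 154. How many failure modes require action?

RPN = Severity × Occurrence × Detection:
  FM01: 9 × 10 × 7 = 630
  FM02: 6 × 3 × 10 = 180
  FM03: 2 × 2 × 3 = 12
  FM04: 1 × 3 × 7 = 21
  FM05: 10 × 10 × 10 = 1000
  FM06: 8 × 5 × 10 = 400
  FM07: 10 × 8 × 3 = 240
  FM08: 8 × 3 × 8 = 192
  FM09: 9 × 3 × 10 = 270
  FM10: 5 × 10 × 3 = 150
Modes with RPN > 154: FM01 (630), FM02 (180), FM05 (1000), FM06 (400), FM07 (240), FM08 (192), FM09 (270) → 7.

7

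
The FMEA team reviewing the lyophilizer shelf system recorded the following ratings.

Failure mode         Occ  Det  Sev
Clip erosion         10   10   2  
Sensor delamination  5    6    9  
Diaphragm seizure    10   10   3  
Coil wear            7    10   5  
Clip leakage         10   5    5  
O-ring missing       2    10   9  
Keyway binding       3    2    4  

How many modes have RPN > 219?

4

RPN = Severity × Occurrence × Detection:
  Clip erosion: 2 × 10 × 10 = 200
  Sensor delamination: 9 × 5 × 6 = 270
  Diaphragm seizure: 3 × 10 × 10 = 300
  Coil wear: 5 × 7 × 10 = 350
  Clip leakage: 5 × 10 × 5 = 250
  O-ring missing: 9 × 2 × 10 = 180
  Keyway binding: 4 × 3 × 2 = 24
Modes with RPN > 219: Sensor delamination (270), Diaphragm seizure (300), Coil wear (350), Clip leakage (250) → 4.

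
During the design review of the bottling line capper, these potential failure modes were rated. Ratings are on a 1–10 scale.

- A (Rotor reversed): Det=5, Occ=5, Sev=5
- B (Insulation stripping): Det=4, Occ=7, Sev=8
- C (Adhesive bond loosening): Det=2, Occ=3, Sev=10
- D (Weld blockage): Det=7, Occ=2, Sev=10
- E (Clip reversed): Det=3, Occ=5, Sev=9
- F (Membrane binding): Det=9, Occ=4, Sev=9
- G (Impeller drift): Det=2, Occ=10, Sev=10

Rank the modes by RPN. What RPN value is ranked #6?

RPN = Severity × Occurrence × Detection:
  A: 5 × 5 × 5 = 125
  B: 8 × 7 × 4 = 224
  C: 10 × 3 × 2 = 60
  D: 10 × 2 × 7 = 140
  E: 9 × 5 × 3 = 135
  F: 9 × 4 × 9 = 324
  G: 10 × 10 × 2 = 200
Sorted descending: 324, 224, 200, 140, 135, 125, 60.
The sixth-highest RPN is 125 (A).

125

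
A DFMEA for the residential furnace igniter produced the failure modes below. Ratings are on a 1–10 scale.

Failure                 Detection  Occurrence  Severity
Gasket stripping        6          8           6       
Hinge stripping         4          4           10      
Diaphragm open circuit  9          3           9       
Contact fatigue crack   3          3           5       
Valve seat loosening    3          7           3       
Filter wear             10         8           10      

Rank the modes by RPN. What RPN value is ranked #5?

RPN = Severity × Occurrence × Detection:
  Gasket stripping: 6 × 8 × 6 = 288
  Hinge stripping: 10 × 4 × 4 = 160
  Diaphragm open circuit: 9 × 3 × 9 = 243
  Contact fatigue crack: 5 × 3 × 3 = 45
  Valve seat loosening: 3 × 7 × 3 = 63
  Filter wear: 10 × 8 × 10 = 800
Sorted descending: 800, 288, 243, 160, 63, 45.
The fifth-highest RPN is 63 (Valve seat loosening).

63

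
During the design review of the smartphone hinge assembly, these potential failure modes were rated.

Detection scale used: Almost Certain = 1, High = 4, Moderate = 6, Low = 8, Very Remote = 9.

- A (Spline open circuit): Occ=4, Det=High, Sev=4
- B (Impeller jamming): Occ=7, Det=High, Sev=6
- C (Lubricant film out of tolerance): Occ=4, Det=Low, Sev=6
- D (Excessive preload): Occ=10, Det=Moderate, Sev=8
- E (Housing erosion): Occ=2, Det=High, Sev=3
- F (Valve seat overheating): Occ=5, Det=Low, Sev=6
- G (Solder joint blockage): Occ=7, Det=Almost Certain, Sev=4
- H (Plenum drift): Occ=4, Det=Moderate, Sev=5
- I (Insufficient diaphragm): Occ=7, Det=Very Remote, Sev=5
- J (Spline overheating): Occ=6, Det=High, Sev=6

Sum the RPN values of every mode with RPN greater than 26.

RPN = Severity × Occurrence × Detection:
  A: 4 × 4 × 4 = 64
  B: 6 × 7 × 4 = 168
  C: 6 × 4 × 8 = 192
  D: 8 × 10 × 6 = 480
  E: 3 × 2 × 4 = 24
  F: 6 × 5 × 8 = 240
  G: 4 × 7 × 1 = 28
  H: 5 × 4 × 6 = 120
  I: 5 × 7 × 9 = 315
  J: 6 × 6 × 4 = 144
RPN > 26: A (64), B (168), C (192), D (480), F (240), G (28), H (120), I (315), J (144).
Sum: 64 + 168 + 192 + 480 + 240 + 28 + 120 + 315 + 144 = 1751.

1751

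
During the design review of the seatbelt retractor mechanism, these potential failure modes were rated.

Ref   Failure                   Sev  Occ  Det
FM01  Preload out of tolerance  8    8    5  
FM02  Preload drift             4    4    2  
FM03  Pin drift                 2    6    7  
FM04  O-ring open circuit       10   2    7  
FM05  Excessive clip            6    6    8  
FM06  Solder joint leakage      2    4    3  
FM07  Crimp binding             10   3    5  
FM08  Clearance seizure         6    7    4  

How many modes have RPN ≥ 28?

7

RPN = Severity × Occurrence × Detection:
  FM01: 8 × 8 × 5 = 320
  FM02: 4 × 4 × 2 = 32
  FM03: 2 × 6 × 7 = 84
  FM04: 10 × 2 × 7 = 140
  FM05: 6 × 6 × 8 = 288
  FM06: 2 × 4 × 3 = 24
  FM07: 10 × 3 × 5 = 150
  FM08: 6 × 7 × 4 = 168
Modes with RPN ≥ 28: FM01 (320), FM02 (32), FM03 (84), FM04 (140), FM05 (288), FM07 (150), FM08 (168) → 7.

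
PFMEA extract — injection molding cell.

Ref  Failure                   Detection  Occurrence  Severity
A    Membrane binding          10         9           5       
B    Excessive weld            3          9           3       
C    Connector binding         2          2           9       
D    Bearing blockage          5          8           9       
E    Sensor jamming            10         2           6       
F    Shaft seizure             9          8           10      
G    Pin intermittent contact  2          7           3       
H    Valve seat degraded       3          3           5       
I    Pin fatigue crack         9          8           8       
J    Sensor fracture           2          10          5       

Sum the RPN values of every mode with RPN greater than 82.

2326

RPN = Severity × Occurrence × Detection:
  A: 5 × 9 × 10 = 450
  B: 3 × 9 × 3 = 81
  C: 9 × 2 × 2 = 36
  D: 9 × 8 × 5 = 360
  E: 6 × 2 × 10 = 120
  F: 10 × 8 × 9 = 720
  G: 3 × 7 × 2 = 42
  H: 5 × 3 × 3 = 45
  I: 8 × 8 × 9 = 576
  J: 5 × 10 × 2 = 100
RPN > 82: A (450), D (360), E (120), F (720), I (576), J (100).
Sum: 450 + 360 + 120 + 720 + 576 + 100 = 2326.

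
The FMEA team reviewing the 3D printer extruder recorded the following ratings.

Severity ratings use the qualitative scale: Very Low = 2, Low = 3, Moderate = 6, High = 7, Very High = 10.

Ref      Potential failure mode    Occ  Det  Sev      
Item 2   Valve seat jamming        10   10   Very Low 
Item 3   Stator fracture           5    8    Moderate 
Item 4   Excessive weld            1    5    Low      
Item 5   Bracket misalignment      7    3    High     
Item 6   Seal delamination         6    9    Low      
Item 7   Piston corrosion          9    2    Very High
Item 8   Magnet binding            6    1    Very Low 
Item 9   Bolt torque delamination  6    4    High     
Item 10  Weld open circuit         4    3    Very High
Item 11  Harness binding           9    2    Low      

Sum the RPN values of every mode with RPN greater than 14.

1286

RPN = Severity × Occurrence × Detection:
  Item 2: 2 × 10 × 10 = 200
  Item 3: 6 × 5 × 8 = 240
  Item 4: 3 × 1 × 5 = 15
  Item 5: 7 × 7 × 3 = 147
  Item 6: 3 × 6 × 9 = 162
  Item 7: 10 × 9 × 2 = 180
  Item 8: 2 × 6 × 1 = 12
  Item 9: 7 × 6 × 4 = 168
  Item 10: 10 × 4 × 3 = 120
  Item 11: 3 × 9 × 2 = 54
RPN > 14: Item 2 (200), Item 3 (240), Item 4 (15), Item 5 (147), Item 6 (162), Item 7 (180), Item 9 (168), Item 10 (120), Item 11 (54).
Sum: 200 + 240 + 15 + 147 + 162 + 180 + 168 + 120 + 54 = 1286.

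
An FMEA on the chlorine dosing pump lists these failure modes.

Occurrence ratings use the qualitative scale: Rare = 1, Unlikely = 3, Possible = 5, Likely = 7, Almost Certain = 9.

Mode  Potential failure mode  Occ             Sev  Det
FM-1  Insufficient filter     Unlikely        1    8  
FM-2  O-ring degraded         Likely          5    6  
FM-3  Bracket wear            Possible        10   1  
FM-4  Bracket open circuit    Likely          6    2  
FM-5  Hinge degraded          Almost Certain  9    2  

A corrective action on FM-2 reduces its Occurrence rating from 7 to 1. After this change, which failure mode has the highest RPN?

RPN = Severity × Occurrence × Detection:
  FM-1: 1 × 3 × 8 = 24
  FM-2: 5 × 7 × 6 = 210
  FM-3: 10 × 5 × 1 = 50
  FM-4: 6 × 7 × 2 = 84
  FM-5: 9 × 9 × 2 = 162
After action: FM-2 → 5 × 1 × 6 = 30.
Revised RPNs: FM-5=162, FM-4=84, FM-3=50, FM-2=30, FM-1=24.
Highest is now FM-5 (162).

FM-5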